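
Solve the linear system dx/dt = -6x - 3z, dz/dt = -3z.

Coefficient matrix A = [[-6, -3], [0, -3]].
Characteristic polynomial det(A - λI) = λ^2 + 9λ + 18 = 0.
Eigenvalues λ = -6, -3.
For λ=-6: (A-λI) row 1 is [0, -3], so an eigenvector is (-1, 0).
For λ=-3: (A-λI) row 1 is [-3, -3], so an eigenvector is (-1, 1).
General solution: C_1e^(-6t)(-1,0) + C_2e^(-3t)(-1,1).

x(t) = -C_1e^(-6t) - C_2e^(-3t), z(t) = C_2e^(-3t)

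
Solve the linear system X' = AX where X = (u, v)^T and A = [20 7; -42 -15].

Coefficient matrix A = [[20, 7], [-42, -15]].
Characteristic polynomial det(A - λI) = λ^2 - 5λ - 6 = 0.
Eigenvalues λ = 6, -1.
For λ=6: (A-λI) row 1 is [14, 7], so an eigenvector is (1, -2).
For λ=-1: (A-λI) row 1 is [21, 7], so an eigenvector is (1, -3).
General solution: C_1e^(6t)(1,-2) + C_2e^(-t)(1,-3).

u(t) = C_1e^(6t) + C_2e^(-t), v(t) = -2C_1e^(6t) - 3C_2e^(-t)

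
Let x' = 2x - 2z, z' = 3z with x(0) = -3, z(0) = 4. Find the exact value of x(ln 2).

-44

A = [[2,-2],[0,3]]; eigenvalues λ = 2, 3.
Eigenvectors: (-1,0) for λ=2, (2,-1) for λ=3.
From the initial condition, c_1 = -5, c_2 = -4.
x(ln 2) = (-5)(2^2)(-1) + (-4)(2^3)(2) = -44.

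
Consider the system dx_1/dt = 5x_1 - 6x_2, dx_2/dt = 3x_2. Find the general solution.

Coefficient matrix A = [[5, -6], [0, 3]].
Characteristic polynomial det(A - λI) = λ^2 - 8λ + 15 = 0.
Eigenvalues λ = 3, 5.
For λ=3: (A-λI) row 1 is [2, -6], so an eigenvector is (-3, -1).
For λ=5: (A-λI) row 1 is [0, -6], so an eigenvector is (1, 0).
General solution: C_1e^(3t)(-3,-1) + C_2e^(5t)(1,0).

x_1(t) = -3C_1e^(3t) + C_2e^(5t), x_2(t) = -C_1e^(3t)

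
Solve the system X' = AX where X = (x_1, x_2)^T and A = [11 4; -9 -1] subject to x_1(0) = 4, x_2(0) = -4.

Coefficient matrix A = [[11, 4], [-9, -1]].
Characteristic polynomial det(A - λI) = λ^2 - 10λ + 25 = 0.
Single eigenvalue λ = 5 with algebraic multiplicity 2.
Eigenvector v = (2,-3); generalized eigenvector w with (A-λI)w=v is (1,-1).
General solution: e^(5t)[K_1·v + K_2·(t·v + w)].
Applying x_1(0)=4, x_2(0)=-4 gives K_1=0, K_2=4.

x_1(t) = 8te^(5t) + 4e^(5t), x_2(t) = -12te^(5t) - 4e^(5t)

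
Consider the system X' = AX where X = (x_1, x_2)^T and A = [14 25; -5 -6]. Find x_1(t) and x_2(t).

x_1(t) = 2c_1e^(4t)sin(5t) + c_1e^(4t)cos(5t) + c_2e^(4t)sin(5t) - 2c_2e^(4t)cos(5t), x_2(t) = -c_1e^(4t)sin(5t) + c_2e^(4t)cos(5t)

Coefficient matrix A = [[14, 25], [-5, -6]].
Characteristic polynomial det(A - λI) = λ^2 - 8λ + 41 = 0.
Eigenvalues λ = 4 ± 5i (complex conjugate pair).
For λ=4+5i: an eigenvector is (1,0) - i(2,-1) = (1 - 2i, 0 + i).
A real fundamental pair from Re and Im of e^((4+5i)t)v: X_1 = e^(4t)(cos(5t)·(1,0) + sin(5t)·(2,-1)), X_2 = e^(4t)(sin(5t)·(1,0) - cos(5t)·(2,-1)).
General solution: c_1X_1 + c_2X_2.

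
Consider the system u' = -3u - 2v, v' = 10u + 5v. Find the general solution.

Coefficient matrix A = [[-3, -2], [10, 5]].
Characteristic polynomial det(A - λI) = λ^2 - 2λ + 5 = 0.
Eigenvalues λ = 1 ± 2i (complex conjugate pair).
For λ=1+2i: an eigenvector is (0,1) - i(-1,2) = (0 + i, 1 - 2i).
A real fundamental pair from Re and Im of e^((1+2i)t)v: X_1 = e^(t)(cos(2t)·(0,1) + sin(2t)·(-1,2)), X_2 = e^(t)(sin(2t)·(0,1) - cos(2t)·(-1,2)).
General solution: c_1X_1 + c_2X_2.

u(t) = -c_1e^(t)sin(2t) + c_2e^(t)cos(2t), v(t) = 2c_1e^(t)sin(2t) + c_1e^(t)cos(2t) + c_2e^(t)sin(2t) - 2c_2e^(t)cos(2t)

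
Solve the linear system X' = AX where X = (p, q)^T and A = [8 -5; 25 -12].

Coefficient matrix A = [[8, -5], [25, -12]].
Characteristic polynomial det(A - λI) = λ^2 + 4λ + 29 = 0.
Eigenvalues λ = -2 ± 5i (complex conjugate pair).
For λ=-2+5i: an eigenvector is (1,2) - i(0,1) = (1, 2 - i).
A real fundamental pair from Re and Im of e^((-2+5i)t)v: X_1 = e^(-2t)(cos(5t)·(1,2) + sin(5t)·(0,1)), X_2 = e^(-2t)(sin(5t)·(1,2) - cos(5t)·(0,1)).
General solution: K_1X_1 + K_2X_2.

p(t) = K_1e^(-2t)cos(5t) + K_2e^(-2t)sin(5t), q(t) = K_1e^(-2t)sin(5t) + 2K_1e^(-2t)cos(5t) + 2K_2e^(-2t)sin(5t) - K_2e^(-2t)cos(5t)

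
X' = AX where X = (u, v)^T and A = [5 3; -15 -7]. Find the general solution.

Coefficient matrix A = [[5, 3], [-15, -7]].
Characteristic polynomial det(A - λI) = λ^2 + 2λ + 10 = 0.
Eigenvalues λ = -1 ± 3i (complex conjugate pair).
For λ=-1+3i: an eigenvector is (1,-2) - i(0,-1) = (1, -2 + i).
A real fundamental pair from Re and Im of e^((-1+3i)t)v: X_1 = e^(-t)(cos(3t)·(1,-2) + sin(3t)·(0,-1)), X_2 = e^(-t)(sin(3t)·(1,-2) - cos(3t)·(0,-1)).
General solution: C_1X_1 + C_2X_2.

u(t) = C_1e^(-t)cos(3t) + C_2e^(-t)sin(3t), v(t) = -C_1e^(-t)sin(3t) - 2C_1e^(-t)cos(3t) - 2C_2e^(-t)sin(3t) + C_2e^(-t)cos(3t)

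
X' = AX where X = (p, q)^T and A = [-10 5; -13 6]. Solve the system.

p(t) = -2c_1e^(-2t)sin(t) - c_1e^(-2t)cos(t) - c_2e^(-2t)sin(t) + 2c_2e^(-2t)cos(t), q(t) = -3c_1e^(-2t)sin(t) - 2c_1e^(-2t)cos(t) - 2c_2e^(-2t)sin(t) + 3c_2e^(-2t)cos(t)

Coefficient matrix A = [[-10, 5], [-13, 6]].
Characteristic polynomial det(A - λI) = λ^2 + 4λ + 5 = 0.
Eigenvalues λ = -2 ± i (complex conjugate pair).
For λ=-2+i: an eigenvector is (-1,-2) - i(-2,-3) = (-1 + 2i, -2 + 3i).
A real fundamental pair from Re and Im of e^((-2+i)t)v: X_1 = e^(-2t)(cos(t)·(-1,-2) + sin(t)·(-2,-3)), X_2 = e^(-2t)(sin(t)·(-1,-2) - cos(t)·(-2,-3)).
General solution: c_1X_1 + c_2X_2.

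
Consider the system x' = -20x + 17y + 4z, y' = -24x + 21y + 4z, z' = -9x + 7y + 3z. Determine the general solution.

Coefficient matrix A = [[-20, 17, 4], [-24, 21, 4], [-9, 7, 3]].
det(A - λI) = 0 gives eigenvalues λ = -1, 1, 4.
For λ=-1: eigenvector (-2,-2,-1).
For λ=1: eigenvector (1,1,1).
For λ=4: eigenvector (-3,-4,-1).
General solution: K_1e^(-t)(-2,-2,-1) + K_2e^(t)(1,1,1) + K_3e^(4t)(-3,-4,-1).

x(t) = -2K_1e^(-t) + K_2e^(t) - 3K_3e^(4t), y(t) = -2K_1e^(-t) + K_2e^(t) - 4K_3e^(4t), z(t) = -K_1e^(-t) + K_2e^(t) - K_3e^(4t)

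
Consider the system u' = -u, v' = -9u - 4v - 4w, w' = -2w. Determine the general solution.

Coefficient matrix A = [[-1, 0, 0], [-9, -4, -4], [0, 0, -2]].
det(A - λI) = 0 gives eigenvalues λ = -1, -4, -2.
For λ=-1: eigenvector (1,-3,0).
For λ=-4: eigenvector (0,1,0).
For λ=-2: eigenvector (0,-2,1).
General solution: K_1e^(-t)(1,-3,0) + K_2e^(-4t)(0,1,0) + K_3e^(-2t)(0,-2,1).

u(t) = K_1e^(-t), v(t) = -3K_1e^(-t) + K_2e^(-4t) - 2K_3e^(-2t), w(t) = K_3e^(-2t)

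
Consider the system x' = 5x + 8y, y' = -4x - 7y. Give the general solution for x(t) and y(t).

x(t) = 2C_1e^(t) + C_2e^(-3t), y(t) = -C_1e^(t) - C_2e^(-3t)

Coefficient matrix A = [[5, 8], [-4, -7]].
Characteristic polynomial det(A - λI) = λ^2 + 2λ - 3 = 0.
Eigenvalues λ = 1, -3.
For λ=1: (A-λI) row 1 is [4, 8], so an eigenvector is (2, -1).
For λ=-3: (A-λI) row 1 is [8, 8], so an eigenvector is (1, -1).
General solution: C_1e^(t)(2,-1) + C_2e^(-3t)(1,-1).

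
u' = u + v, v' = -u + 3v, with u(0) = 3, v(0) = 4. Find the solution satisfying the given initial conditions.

Coefficient matrix A = [[1, 1], [-1, 3]].
Characteristic polynomial det(A - λI) = λ^2 - 4λ + 4 = 0.
Single eigenvalue λ = 2 with algebraic multiplicity 2.
Eigenvector v = (-1,-1); generalized eigenvector w with (A-λI)w=v is (-1,-2).
General solution: e^(2t)[K_1·v + K_2·(t·v + w)].
Applying u(0)=3, v(0)=4 gives K_1=-2, K_2=-1.

u(t) = te^(2t) + 3e^(2t), v(t) = te^(2t) + 4e^(2t)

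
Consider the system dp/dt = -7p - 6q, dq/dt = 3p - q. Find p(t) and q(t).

p(t) = c_1e^(-4t)sin(3t) - c_1e^(-4t)cos(3t) - c_2e^(-4t)sin(3t) - c_2e^(-4t)cos(3t), q(t) = -c_1e^(-4t)sin(3t) + c_2e^(-4t)cos(3t)

Coefficient matrix A = [[-7, -6], [3, -1]].
Characteristic polynomial det(A - λI) = λ^2 + 8λ + 25 = 0.
Eigenvalues λ = -4 ± 3i (complex conjugate pair).
For λ=-4+3i: an eigenvector is (-1,0) - i(1,-1) = (-1 - i, 0 + i).
A real fundamental pair from Re and Im of e^((-4+3i)t)v: X_1 = e^(-4t)(cos(3t)·(-1,0) + sin(3t)·(1,-1)), X_2 = e^(-4t)(sin(3t)·(-1,0) - cos(3t)·(1,-1)).
General solution: c_1X_1 + c_2X_2.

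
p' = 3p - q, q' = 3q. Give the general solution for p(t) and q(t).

p(t) = -C_1e^(3t) - C_2te^(3t) + 2C_2e^(3t), q(t) = C_2e^(3t)

Coefficient matrix A = [[3, -1], [0, 3]].
Characteristic polynomial det(A - λI) = λ^2 - 6λ + 9 = 0.
Single eigenvalue λ = 3 with algebraic multiplicity 2.
Eigenvector v = (-1,0); generalized eigenvector w with (A-λI)w=v is (2,1).
General solution: e^(3t)[C_1·v + C_2·(t·v + w)].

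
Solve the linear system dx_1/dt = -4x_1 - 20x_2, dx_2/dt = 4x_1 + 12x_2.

Coefficient matrix A = [[-4, -20], [4, 12]].
Characteristic polynomial det(A - λI) = λ^2 - 8λ + 32 = 0.
Eigenvalues λ = 4 ± 4i (complex conjugate pair).
For λ=4+4i: an eigenvector is (1,0) - i(-2,1) = (1 + 2i, 0 - i).
A real fundamental pair from Re and Im of e^((4+4i)t)v: X_1 = e^(4t)(cos(4t)·(1,0) + sin(4t)·(-2,1)), X_2 = e^(4t)(sin(4t)·(1,0) - cos(4t)·(-2,1)).
General solution: K_1X_1 + K_2X_2.

x_1(t) = -2K_1e^(4t)sin(4t) + K_1e^(4t)cos(4t) + K_2e^(4t)sin(4t) + 2K_2e^(4t)cos(4t), x_2(t) = K_1e^(4t)sin(4t) - K_2e^(4t)cos(4t)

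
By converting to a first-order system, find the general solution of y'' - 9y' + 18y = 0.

y(t) = c_1e^(3t) + c_2e^(6t)

Let x_1 = y, x_2 = y'. Then x_1' = x_2 and x_2' = -18x_1 + 9x_2.
A = [[0,1],[-18,9]]; det(A-λI) = λ^2 - 9λ + 18.
Eigenvalues λ = 3, 6 with eigenvectors (1,3), (1,6).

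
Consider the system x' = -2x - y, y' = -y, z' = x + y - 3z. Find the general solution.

x(t) = K_1e^(-t) + K_2e^(-2t), y(t) = -K_1e^(-t), z(t) = K_2e^(-2t) + K_3e^(-3t)

Coefficient matrix A = [[-2, -1, 0], [0, -1, 0], [1, 1, -3]].
det(A - λI) = 0 gives eigenvalues λ = -1, -2, -3.
For λ=-1: eigenvector (1,-1,0).
For λ=-2: eigenvector (1,0,1).
For λ=-3: eigenvector (0,0,1).
General solution: K_1e^(-t)(1,-1,0) + K_2e^(-2t)(1,0,1) + K_3e^(-3t)(0,0,1).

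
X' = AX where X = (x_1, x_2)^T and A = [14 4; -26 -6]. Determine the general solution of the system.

x_1(t) = -C_1e^(4t)sin(2t) + C_1e^(4t)cos(2t) + C_2e^(4t)sin(2t) + C_2e^(4t)cos(2t), x_2(t) = 2C_1e^(4t)sin(2t) - 3C_1e^(4t)cos(2t) - 3C_2e^(4t)sin(2t) - 2C_2e^(4t)cos(2t)

Coefficient matrix A = [[14, 4], [-26, -6]].
Characteristic polynomial det(A - λI) = λ^2 - 8λ + 20 = 0.
Eigenvalues λ = 4 ± 2i (complex conjugate pair).
For λ=4+2i: an eigenvector is (1,-3) - i(-1,2) = (1 + i, -3 - 2i).
A real fundamental pair from Re and Im of e^((4+2i)t)v: X_1 = e^(4t)(cos(2t)·(1,-3) + sin(2t)·(-1,2)), X_2 = e^(4t)(sin(2t)·(1,-3) - cos(2t)·(-1,2)).
General solution: C_1X_1 + C_2X_2.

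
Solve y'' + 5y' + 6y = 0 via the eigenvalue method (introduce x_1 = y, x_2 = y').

y(t) = c_1e^(-3t) + c_2e^(-2t)

Let x_1 = y, x_2 = y'. Then x_1' = x_2 and x_2' = -6x_1 - 5x_2.
A = [[0,1],[-6,-5]]; det(A-λI) = λ^2 + 5λ + 6.
Eigenvalues λ = -3, -2 with eigenvectors (1,-3), (1,-2).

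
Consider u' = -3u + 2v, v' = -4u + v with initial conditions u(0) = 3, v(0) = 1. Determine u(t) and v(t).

Coefficient matrix A = [[-3, 2], [-4, 1]].
Characteristic polynomial det(A - λI) = λ^2 + 2λ + 5 = 0.
Eigenvalues λ = -1 ± 2i (complex conjugate pair).
For λ=-1+2i: an eigenvector is (1,1) - i(0,-1) = (1, 1 + i).
A real fundamental pair from Re and Im of e^((-1+2i)t)v: X_1 = e^(-t)(cos(2t)·(1,1) + sin(2t)·(0,-1)), X_2 = e^(-t)(sin(2t)·(1,1) - cos(2t)·(0,-1)).
General solution: c_1X_1 + c_2X_2.
Applying u(0)=3, v(0)=1 gives c_1=3, c_2=-2.

u(t) = -2e^(-t)sin(2t) + 3e^(-t)cos(2t), v(t) = -5e^(-t)sin(2t) + e^(-t)cos(2t)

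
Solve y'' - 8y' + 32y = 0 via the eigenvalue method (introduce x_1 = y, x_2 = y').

y(t) = c_1e^(4t)cos(4t) + c_2e^(4t)sin(4t)

Let x_1 = y, x_2 = y'. Then x_1' = x_2 and x_2' = -32x_1 + 8x_2.
A = [[0,1],[-32,8]]; det(A-λI) = λ^2 - 8λ + 32.
Eigenvalues λ = 4 ± 4i.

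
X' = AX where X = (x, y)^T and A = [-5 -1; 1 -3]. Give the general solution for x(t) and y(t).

x(t) = -C_1e^(-4t) - C_2te^(-4t) - 2C_2e^(-4t), y(t) = C_1e^(-4t) + C_2te^(-4t) + 3C_2e^(-4t)

Coefficient matrix A = [[-5, -1], [1, -3]].
Characteristic polynomial det(A - λI) = λ^2 + 8λ + 16 = 0.
Single eigenvalue λ = -4 with algebraic multiplicity 2.
Eigenvector v = (-1,1); generalized eigenvector w with (A-λI)w=v is (-2,3).
General solution: e^(-4t)[C_1·v + C_2·(t·v + w)].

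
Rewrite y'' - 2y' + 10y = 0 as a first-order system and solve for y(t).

Let x_1 = y, x_2 = y'. Then x_1' = x_2 and x_2' = -10x_1 + 2x_2.
A = [[0,1],[-10,2]]; det(A-λI) = λ^2 - 2λ + 10.
Eigenvalues λ = 1 ± 3i.

y(t) = C_1e^(t)cos(3t) + C_2e^(t)sin(3t)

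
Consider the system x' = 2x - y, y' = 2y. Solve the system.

x(t) = c_1e^(2t) + c_2te^(2t) + 3c_2e^(2t), y(t) = -c_2e^(2t)

Coefficient matrix A = [[2, -1], [0, 2]].
Characteristic polynomial det(A - λI) = λ^2 - 4λ + 4 = 0.
Single eigenvalue λ = 2 with algebraic multiplicity 2.
Eigenvector v = (1,0); generalized eigenvector w with (A-λI)w=v is (3,-1).
General solution: e^(2t)[c_1·v + c_2·(t·v + w)].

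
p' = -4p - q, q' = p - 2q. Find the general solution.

Coefficient matrix A = [[-4, -1], [1, -2]].
Characteristic polynomial det(A - λI) = λ^2 + 6λ + 9 = 0.
Single eigenvalue λ = -3 with algebraic multiplicity 2.
Eigenvector v = (-1,1); generalized eigenvector w with (A-λI)w=v is (0,1).
General solution: e^(-3t)[K_1·v + K_2·(t·v + w)].

p(t) = -K_1e^(-3t) - K_2te^(-3t), q(t) = K_1e^(-3t) + K_2te^(-3t) + K_2e^(-3t)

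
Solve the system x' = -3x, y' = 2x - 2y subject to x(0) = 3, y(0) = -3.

x(t) = 3e^(-3t), y(t) = 3e^(-2t) - 6e^(-3t)

Coefficient matrix A = [[-3, 0], [2, -2]].
Characteristic polynomial det(A - λI) = λ^2 + 5λ + 6 = 0.
Eigenvalues λ = -2, -3.
For λ=-2: (A-λI) row 1 is [-1, 0], so an eigenvector is (0, 1).
For λ=-3: (A-λI) row 2 is [2, 1], so an eigenvector is (-1, 2).
General solution: C_1e^(-2t)(0,1) + C_2e^(-3t)(-1,2).
Applying x(0)=3, y(0)=-3 gives C_1=3, C_2=-3.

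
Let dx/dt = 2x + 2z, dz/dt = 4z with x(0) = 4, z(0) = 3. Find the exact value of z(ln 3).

243

A = [[2,2],[0,4]]; eigenvalues λ = 4, 2.
Eigenvectors: (1,1) for λ=4, (-1,0) for λ=2.
From the initial condition, c_1 = 3, c_2 = -1.
z(ln 3) = (3)(3^4)(1) + (-1)(3^2)(0) = 243.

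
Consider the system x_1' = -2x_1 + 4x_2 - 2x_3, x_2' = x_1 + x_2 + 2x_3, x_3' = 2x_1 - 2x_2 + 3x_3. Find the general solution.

x_1(t) = c_1e^(2t) + 2c_2e^(t) - 2c_3e^(-t), x_2(t) = c_1e^(2t) + c_2e^(t), x_3(t) = -c_2e^(t) + c_3e^(-t)

Coefficient matrix A = [[-2, 4, -2], [1, 1, 2], [2, -2, 3]].
det(A - λI) = 0 gives eigenvalues λ = 2, 1, -1.
For λ=2: eigenvector (1,1,0).
For λ=1: eigenvector (2,1,-1).
For λ=-1: eigenvector (-2,0,1).
General solution: c_1e^(2t)(1,1,0) + c_2e^(t)(2,1,-1) + c_3e^(-t)(-2,0,1).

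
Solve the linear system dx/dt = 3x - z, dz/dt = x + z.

x(t) = -c_1e^(2t) - c_2te^(2t) + 2c_2e^(2t), z(t) = -c_1e^(2t) - c_2te^(2t) + 3c_2e^(2t)

Coefficient matrix A = [[3, -1], [1, 1]].
Characteristic polynomial det(A - λI) = λ^2 - 4λ + 4 = 0.
Single eigenvalue λ = 2 with algebraic multiplicity 2.
Eigenvector v = (-1,-1); generalized eigenvector w with (A-λI)w=v is (2,3).
General solution: e^(2t)[c_1·v + c_2·(t·v + w)].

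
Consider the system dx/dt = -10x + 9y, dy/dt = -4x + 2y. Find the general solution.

x(t) = 3C_1e^(-4t) + 3C_2te^(-4t) - 2C_2e^(-4t), y(t) = 2C_1e^(-4t) + 2C_2te^(-4t) - C_2e^(-4t)

Coefficient matrix A = [[-10, 9], [-4, 2]].
Characteristic polynomial det(A - λI) = λ^2 + 8λ + 16 = 0.
Single eigenvalue λ = -4 with algebraic multiplicity 2.
Eigenvector v = (3,2); generalized eigenvector w with (A-λI)w=v is (-2,-1).
General solution: e^(-4t)[C_1·v + C_2·(t·v + w)].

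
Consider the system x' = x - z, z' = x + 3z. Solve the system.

Coefficient matrix A = [[1, -1], [1, 3]].
Characteristic polynomial det(A - λI) = λ^2 - 4λ + 4 = 0.
Single eigenvalue λ = 2 with algebraic multiplicity 2.
Eigenvector v = (1,-1); generalized eigenvector w with (A-λI)w=v is (1,-2).
General solution: e^(2t)[c_1·v + c_2·(t·v + w)].

x(t) = c_1e^(2t) + c_2te^(2t) + c_2e^(2t), z(t) = -c_1e^(2t) - c_2te^(2t) - 2c_2e^(2t)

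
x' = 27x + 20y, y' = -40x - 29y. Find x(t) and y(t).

x(t) = -K_1e^(-t)sin(4t) + 2K_1e^(-t)cos(4t) + 2K_2e^(-t)sin(4t) + K_2e^(-t)cos(4t), y(t) = K_1e^(-t)sin(4t) - 3K_1e^(-t)cos(4t) - 3K_2e^(-t)sin(4t) - K_2e^(-t)cos(4t)

Coefficient matrix A = [[27, 20], [-40, -29]].
Characteristic polynomial det(A - λI) = λ^2 + 2λ + 17 = 0.
Eigenvalues λ = -1 ± 4i (complex conjugate pair).
For λ=-1+4i: an eigenvector is (2,-3) - i(-1,1) = (2 + i, -3 - i).
A real fundamental pair from Re and Im of e^((-1+4i)t)v: X_1 = e^(-t)(cos(4t)·(2,-3) + sin(4t)·(-1,1)), X_2 = e^(-t)(sin(4t)·(2,-3) - cos(4t)·(-1,1)).
General solution: K_1X_1 + K_2X_2.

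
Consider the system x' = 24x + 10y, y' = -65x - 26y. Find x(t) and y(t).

Coefficient matrix A = [[24, 10], [-65, -26]].
Characteristic polynomial det(A - λI) = λ^2 + 2λ + 26 = 0.
Eigenvalues λ = -1 ± 5i (complex conjugate pair).
For λ=-1+5i: an eigenvector is (1,-3) - i(-1,2) = (1 + i, -3 - 2i).
A real fundamental pair from Re and Im of e^((-1+5i)t)v: X_1 = e^(-t)(cos(5t)·(1,-3) + sin(5t)·(-1,2)), X_2 = e^(-t)(sin(5t)·(1,-3) - cos(5t)·(-1,2)).
General solution: c_1X_1 + c_2X_2.

x(t) = -c_1e^(-t)sin(5t) + c_1e^(-t)cos(5t) + c_2e^(-t)sin(5t) + c_2e^(-t)cos(5t), y(t) = 2c_1e^(-t)sin(5t) - 3c_1e^(-t)cos(5t) - 3c_2e^(-t)sin(5t) - 2c_2e^(-t)cos(5t)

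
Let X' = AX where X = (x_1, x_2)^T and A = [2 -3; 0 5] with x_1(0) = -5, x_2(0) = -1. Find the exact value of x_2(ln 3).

-243

A = [[2,-3],[0,5]]; eigenvalues λ = 5, 2.
Eigenvectors: (-1,1) for λ=5, (-1,0) for λ=2.
From the initial condition, c_1 = -1, c_2 = 6.
x_2(ln 3) = (-1)(3^5)(1) + (6)(3^2)(0) = -243.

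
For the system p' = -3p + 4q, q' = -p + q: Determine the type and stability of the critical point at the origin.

stable improper node

A = [[-3,4],[-1,1]]; det(A-λI) = λ^2 + 2λ + 1.
repeated λ = -1 with a single eigenvector.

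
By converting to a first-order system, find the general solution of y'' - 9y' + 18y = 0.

Let x_1 = y, x_2 = y'. Then x_1' = x_2 and x_2' = -18x_1 + 9x_2.
A = [[0,1],[-18,9]]; det(A-λI) = λ^2 - 9λ + 18.
Eigenvalues λ = 3, 6 with eigenvectors (1,3), (1,6).

y(t) = C_1e^(3t) + C_2e^(6t)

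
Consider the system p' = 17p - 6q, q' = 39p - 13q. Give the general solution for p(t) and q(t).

Coefficient matrix A = [[17, -6], [39, -13]].
Characteristic polynomial det(A - λI) = λ^2 - 4λ + 13 = 0.
Eigenvalues λ = 2 ± 3i (complex conjugate pair).
For λ=2+3i: an eigenvector is (-1,-2) - i(-1,-3) = (-1 + i, -2 + 3i).
A real fundamental pair from Re and Im of e^((2+3i)t)v: X_1 = e^(2t)(cos(3t)·(-1,-2) + sin(3t)·(-1,-3)), X_2 = e^(2t)(sin(3t)·(-1,-2) - cos(3t)·(-1,-3)).
General solution: c_1X_1 + c_2X_2.

p(t) = -c_1e^(2t)sin(3t) - c_1e^(2t)cos(3t) - c_2e^(2t)sin(3t) + c_2e^(2t)cos(3t), q(t) = -3c_1e^(2t)sin(3t) - 2c_1e^(2t)cos(3t) - 2c_2e^(2t)sin(3t) + 3c_2e^(2t)cos(3t)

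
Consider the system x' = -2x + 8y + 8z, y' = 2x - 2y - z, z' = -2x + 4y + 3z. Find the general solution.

x(t) = 2c_2e^(2t) + c_3e^(-2t), y(t) = -c_1e^(-t) + c_2e^(2t) - 2c_3e^(-2t), z(t) = c_1e^(-t) + 2c_3e^(-2t)

Coefficient matrix A = [[-2, 8, 8], [2, -2, -1], [-2, 4, 3]].
det(A - λI) = 0 gives eigenvalues λ = -1, 2, -2.
For λ=-1: eigenvector (0,-1,1).
For λ=2: eigenvector (2,1,0).
For λ=-2: eigenvector (1,-2,2).
General solution: c_1e^(-t)(0,-1,1) + c_2e^(2t)(2,1,0) + c_3e^(-2t)(1,-2,2).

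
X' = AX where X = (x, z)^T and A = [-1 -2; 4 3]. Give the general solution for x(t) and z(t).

x(t) = -C_1e^(t)cos(2t) - C_2e^(t)sin(2t), z(t) = -C_1e^(t)sin(2t) + C_1e^(t)cos(2t) + C_2e^(t)sin(2t) + C_2e^(t)cos(2t)

Coefficient matrix A = [[-1, -2], [4, 3]].
Characteristic polynomial det(A - λI) = λ^2 - 2λ + 5 = 0.
Eigenvalues λ = 1 ± 2i (complex conjugate pair).
For λ=1+2i: an eigenvector is (-1,1) - i(0,-1) = (-1, 1 + i).
A real fundamental pair from Re and Im of e^((1+2i)t)v: X_1 = e^(t)(cos(2t)·(-1,1) + sin(2t)·(0,-1)), X_2 = e^(t)(sin(2t)·(-1,1) - cos(2t)·(0,-1)).
General solution: C_1X_1 + C_2X_2.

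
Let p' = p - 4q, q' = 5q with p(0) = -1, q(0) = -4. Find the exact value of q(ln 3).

A = [[1,-4],[0,5]]; eigenvalues λ = 1, 5.
Eigenvectors: (1,0) for λ=1, (-1,1) for λ=5.
From the initial condition, c_1 = -5, c_2 = -4.
q(ln 3) = (-5)(3^1)(0) + (-4)(3^5)(1) = -972.

-972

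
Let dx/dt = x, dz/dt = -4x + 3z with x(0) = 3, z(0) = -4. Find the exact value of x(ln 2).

A = [[1,0],[-4,3]]; eigenvalues λ = 1, 3.
Eigenvectors: (1,2) for λ=1, (0,-1) for λ=3.
From the initial condition, c_1 = 3, c_2 = 10.
x(ln 2) = (3)(2^1)(1) + (10)(2^3)(0) = 6.

6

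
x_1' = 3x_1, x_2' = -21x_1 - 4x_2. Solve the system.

x_1(t) = C_2e^(3t), x_2(t) = -C_1e^(-4t) - 3C_2e^(3t)

Coefficient matrix A = [[3, 0], [-21, -4]].
Characteristic polynomial det(A - λI) = λ^2 + λ - 12 = 0.
Eigenvalues λ = -4, 3.
For λ=-4: (A-λI) row 1 is [7, 0], so an eigenvector is (0, -1).
For λ=3: (A-λI) row 2 is [-21, -7], so an eigenvector is (1, -3).
General solution: C_1e^(-4t)(0,-1) + C_2e^(3t)(1,-3).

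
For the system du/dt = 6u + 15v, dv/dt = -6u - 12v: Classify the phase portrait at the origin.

A = [[6,15],[-6,-12]]; det(A-λI) = λ^2 + 6λ + 18.
λ = -3 ± 3i: negative real part.

stable spiral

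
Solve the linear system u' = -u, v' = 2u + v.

Coefficient matrix A = [[-1, 0], [2, 1]].
Characteristic polynomial det(A - λI) = λ^2 - 1 = 0.
Eigenvalues λ = -1, 1.
For λ=-1: (A-λI) row 2 is [2, 2], so an eigenvector is (-1, 1).
For λ=1: (A-λI) row 1 is [-2, 0], so an eigenvector is (0, -1).
General solution: K_1e^(-t)(-1,1) + K_2e^(t)(0,-1).

u(t) = -K_1e^(-t), v(t) = K_1e^(-t) - K_2e^(t)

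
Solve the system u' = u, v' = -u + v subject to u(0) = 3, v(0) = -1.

Coefficient matrix A = [[1, 0], [-1, 1]].
Characteristic polynomial det(A - λI) = λ^2 - 2λ + 1 = 0.
Single eigenvalue λ = 1 with algebraic multiplicity 2.
Eigenvector v = (0,-1); generalized eigenvector w with (A-λI)w=v is (1,0).
General solution: e^(t)[c_1·v + c_2·(t·v + w)].
Applying u(0)=3, v(0)=-1 gives c_1=1, c_2=3.

u(t) = 3e^(t), v(t) = -3te^(t) - e^(t)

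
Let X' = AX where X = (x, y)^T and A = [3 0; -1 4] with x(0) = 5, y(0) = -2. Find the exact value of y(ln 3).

-432

A = [[3,0],[-1,4]]; eigenvalues λ = 4, 3.
Eigenvectors: (0,-1) for λ=4, (1,1) for λ=3.
From the initial condition, c_1 = 7, c_2 = 5.
y(ln 3) = (7)(3^4)(-1) + (5)(3^3)(1) = -432.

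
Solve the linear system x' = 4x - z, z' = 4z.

x(t) = -C_1e^(4t) - C_2te^(4t) - 2C_2e^(4t), z(t) = C_2e^(4t)

Coefficient matrix A = [[4, -1], [0, 4]].
Characteristic polynomial det(A - λI) = λ^2 - 8λ + 16 = 0.
Single eigenvalue λ = 4 with algebraic multiplicity 2.
Eigenvector v = (-1,0); generalized eigenvector w with (A-λI)w=v is (-2,1).
General solution: e^(4t)[C_1·v + C_2·(t·v + w)].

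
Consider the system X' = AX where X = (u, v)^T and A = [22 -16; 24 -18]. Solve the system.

Coefficient matrix A = [[22, -16], [24, -18]].
Characteristic polynomial det(A - λI) = λ^2 - 4λ - 12 = 0.
Eigenvalues λ = -2, 6.
For λ=-2: (A-λI) row 1 is [24, -16], so an eigenvector is (-2, -3).
For λ=6: (A-λI) row 1 is [16, -16], so an eigenvector is (1, 1).
General solution: K_1e^(-2t)(-2,-3) + K_2e^(6t)(1,1).

u(t) = -2K_1e^(-2t) + K_2e^(6t), v(t) = -3K_1e^(-2t) + K_2e^(6t)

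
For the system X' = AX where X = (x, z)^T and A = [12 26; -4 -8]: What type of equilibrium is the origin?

unstable spiral

A = [[12,26],[-4,-8]]; det(A-λI) = λ^2 - 4λ + 8.
λ = 2 ± 2i: positive real part.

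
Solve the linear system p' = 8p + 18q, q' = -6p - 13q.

Coefficient matrix A = [[8, 18], [-6, -13]].
Characteristic polynomial det(A - λI) = λ^2 + 5λ + 4 = 0.
Eigenvalues λ = -1, -4.
For λ=-1: (A-λI) row 1 is [9, 18], so an eigenvector is (-2, 1).
For λ=-4: (A-λI) row 1 is [12, 18], so an eigenvector is (3, -2).
General solution: C_1e^(-t)(-2,1) + C_2e^(-4t)(3,-2).

p(t) = -2C_1e^(-t) + 3C_2e^(-4t), q(t) = C_1e^(-t) - 2C_2e^(-4t)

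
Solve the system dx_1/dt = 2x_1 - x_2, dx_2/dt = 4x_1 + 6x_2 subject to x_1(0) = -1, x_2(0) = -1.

x_1(t) = 3te^(4t) - e^(4t), x_2(t) = -6te^(4t) - e^(4t)

Coefficient matrix A = [[2, -1], [4, 6]].
Characteristic polynomial det(A - λI) = λ^2 - 8λ + 16 = 0.
Single eigenvalue λ = 4 with algebraic multiplicity 2.
Eigenvector v = (1,-2); generalized eigenvector w with (A-λI)w=v is (1,-3).
General solution: e^(4t)[C_1·v + C_2·(t·v + w)].
Applying x_1(0)=-1, x_2(0)=-1 gives C_1=-4, C_2=3.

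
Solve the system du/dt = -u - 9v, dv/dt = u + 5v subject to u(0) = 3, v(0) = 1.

Coefficient matrix A = [[-1, -9], [1, 5]].
Characteristic polynomial det(A - λI) = λ^2 - 4λ + 4 = 0.
Single eigenvalue λ = 2 with algebraic multiplicity 2.
Eigenvector v = (3,-1); generalized eigenvector w with (A-λI)w=v is (2,-1).
General solution: e^(2t)[c_1·v + c_2·(t·v + w)].
Applying u(0)=3, v(0)=1 gives c_1=5, c_2=-6.

u(t) = -18te^(2t) + 3e^(2t), v(t) = 6te^(2t) + e^(2t)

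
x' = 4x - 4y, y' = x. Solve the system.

Coefficient matrix A = [[4, -4], [1, 0]].
Characteristic polynomial det(A - λI) = λ^2 - 4λ + 4 = 0.
Single eigenvalue λ = 2 with algebraic multiplicity 2.
Eigenvector v = (2,1); generalized eigenvector w with (A-λI)w=v is (3,1).
General solution: e^(2t)[C_1·v + C_2·(t·v + w)].

x(t) = 2C_1e^(2t) + 2C_2te^(2t) + 3C_2e^(2t), y(t) = C_1e^(2t) + C_2te^(2t) + C_2e^(2t)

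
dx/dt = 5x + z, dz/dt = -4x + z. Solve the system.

Coefficient matrix A = [[5, 1], [-4, 1]].
Characteristic polynomial det(A - λI) = λ^2 - 6λ + 9 = 0.
Single eigenvalue λ = 3 with algebraic multiplicity 2.
Eigenvector v = (-1,2); generalized eigenvector w with (A-λI)w=v is (-1,1).
General solution: e^(3t)[K_1·v + K_2·(t·v + w)].

x(t) = -K_1e^(3t) - K_2te^(3t) - K_2e^(3t), z(t) = 2K_1e^(3t) + 2K_2te^(3t) + K_2e^(3t)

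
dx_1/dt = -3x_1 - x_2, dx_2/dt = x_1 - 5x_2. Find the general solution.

Coefficient matrix A = [[-3, -1], [1, -5]].
Characteristic polynomial det(A - λI) = λ^2 + 8λ + 16 = 0.
Single eigenvalue λ = -4 with algebraic multiplicity 2.
Eigenvector v = (-1,-1); generalized eigenvector w with (A-λI)w=v is (1,2).
General solution: e^(-4t)[C_1·v + C_2·(t·v + w)].

x_1(t) = -C_1e^(-4t) - C_2te^(-4t) + C_2e^(-4t), x_2(t) = -C_1e^(-4t) - C_2te^(-4t) + 2C_2e^(-4t)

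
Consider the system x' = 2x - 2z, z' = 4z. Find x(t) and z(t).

Coefficient matrix A = [[2, -2], [0, 4]].
Characteristic polynomial det(A - λI) = λ^2 - 6λ + 8 = 0.
Eigenvalues λ = 2, 4.
For λ=2: (A-λI) row 1 is [0, -2], so an eigenvector is (1, 0).
For λ=4: (A-λI) row 1 is [-2, -2], so an eigenvector is (1, -1).
General solution: K_1e^(2t)(1,0) + K_2e^(4t)(1,-1).

x(t) = K_1e^(2t) + K_2e^(4t), z(t) = -K_2e^(4t)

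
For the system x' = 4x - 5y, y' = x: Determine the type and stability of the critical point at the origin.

A = [[4,-5],[1,0]]; det(A-λI) = λ^2 - 4λ + 5.
λ = 2 ± i: positive real part.

unstable spiral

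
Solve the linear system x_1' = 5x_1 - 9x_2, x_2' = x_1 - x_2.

Coefficient matrix A = [[5, -9], [1, -1]].
Characteristic polynomial det(A - λI) = λ^2 - 4λ + 4 = 0.
Single eigenvalue λ = 2 with algebraic multiplicity 2.
Eigenvector v = (3,1); generalized eigenvector w with (A-λI)w=v is (-2,-1).
General solution: e^(2t)[C_1·v + C_2·(t·v + w)].

x_1(t) = 3C_1e^(2t) + 3C_2te^(2t) - 2C_2e^(2t), x_2(t) = C_1e^(2t) + C_2te^(2t) - C_2e^(2t)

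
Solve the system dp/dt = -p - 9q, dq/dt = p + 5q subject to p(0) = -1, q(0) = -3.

p(t) = 30te^(2t) - e^(2t), q(t) = -10te^(2t) - 3e^(2t)

Coefficient matrix A = [[-1, -9], [1, 5]].
Characteristic polynomial det(A - λI) = λ^2 - 4λ + 4 = 0.
Single eigenvalue λ = 2 with algebraic multiplicity 2.
Eigenvector v = (-3,1); generalized eigenvector w with (A-λI)w=v is (-2,1).
General solution: e^(2t)[K_1·v + K_2·(t·v + w)].
Applying p(0)=-1, q(0)=-3 gives K_1=7, K_2=-10.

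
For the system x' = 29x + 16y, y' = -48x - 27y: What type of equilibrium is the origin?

saddle

A = [[29,16],[-48,-27]]; det(A-λI) = λ^2 - 2λ - 15.
λ = 5, -3: opposite signs.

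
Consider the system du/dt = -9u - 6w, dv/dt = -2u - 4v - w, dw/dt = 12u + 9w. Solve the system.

u(t) = K_1e^(-3t) - K_2e^(3t), v(t) = -K_1e^(-3t) + K_3e^(-4t), w(t) = -K_1e^(-3t) + 2K_2e^(3t)

Coefficient matrix A = [[-9, 0, -6], [-2, -4, -1], [12, 0, 9]].
det(A - λI) = 0 gives eigenvalues λ = -3, 3, -4.
For λ=-3: eigenvector (1,-1,-1).
For λ=3: eigenvector (-1,0,2).
For λ=-4: eigenvector (0,1,0).
General solution: K_1e^(-3t)(1,-1,-1) + K_2e^(3t)(-1,0,2) + K_3e^(-4t)(0,1,0).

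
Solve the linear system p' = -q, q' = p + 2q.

Coefficient matrix A = [[0, -1], [1, 2]].
Characteristic polynomial det(A - λI) = λ^2 - 2λ + 1 = 0.
Single eigenvalue λ = 1 with algebraic multiplicity 2.
Eigenvector v = (1,-1); generalized eigenvector w with (A-λI)w=v is (-2,1).
General solution: e^(t)[K_1·v + K_2·(t·v + w)].

p(t) = K_1e^(t) + K_2te^(t) - 2K_2e^(t), q(t) = -K_1e^(t) - K_2te^(t) + K_2e^(t)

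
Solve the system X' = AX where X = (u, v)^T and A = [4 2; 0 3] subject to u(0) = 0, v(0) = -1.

Coefficient matrix A = [[4, 2], [0, 3]].
Characteristic polynomial det(A - λI) = λ^2 - 7λ + 12 = 0.
Eigenvalues λ = 4, 3.
For λ=4: (A-λI) row 1 is [0, 2], so an eigenvector is (1, 0).
For λ=3: (A-λI) row 1 is [1, 2], so an eigenvector is (-2, 1).
General solution: C_1e^(4t)(1,0) + C_2e^(3t)(-2,1).
Applying u(0)=0, v(0)=-1 gives C_1=-2, C_2=-1.

u(t) = -2e^(4t) + 2e^(3t), v(t) = -e^(3t)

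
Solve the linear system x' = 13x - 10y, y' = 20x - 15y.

x(t) = -C_1e^(-t)sin(2t) + 2C_1e^(-t)cos(2t) + 2C_2e^(-t)sin(2t) + C_2e^(-t)cos(2t), y(t) = -C_1e^(-t)sin(2t) + 3C_1e^(-t)cos(2t) + 3C_2e^(-t)sin(2t) + C_2e^(-t)cos(2t)

Coefficient matrix A = [[13, -10], [20, -15]].
Characteristic polynomial det(A - λI) = λ^2 + 2λ + 5 = 0.
Eigenvalues λ = -1 ± 2i (complex conjugate pair).
For λ=-1+2i: an eigenvector is (2,3) - i(-1,-1) = (2 + i, 3 + i).
A real fundamental pair from Re and Im of e^((-1+2i)t)v: X_1 = e^(-t)(cos(2t)·(2,3) + sin(2t)·(-1,-1)), X_2 = e^(-t)(sin(2t)·(2,3) - cos(2t)·(-1,-1)).
General solution: C_1X_1 + C_2X_2.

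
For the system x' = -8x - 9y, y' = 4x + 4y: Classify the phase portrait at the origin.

stable improper node

A = [[-8,-9],[4,4]]; det(A-λI) = λ^2 + 4λ + 4.
repeated λ = -2 with a single eigenvector.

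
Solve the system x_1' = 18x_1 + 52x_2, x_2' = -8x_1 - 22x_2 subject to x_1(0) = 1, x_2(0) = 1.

x_1(t) = 18e^(-2t)sin(4t) + e^(-2t)cos(4t), x_2(t) = -7e^(-2t)sin(4t) + e^(-2t)cos(4t)

Coefficient matrix A = [[18, 52], [-8, -22]].
Characteristic polynomial det(A - λI) = λ^2 + 4λ + 20 = 0.
Eigenvalues λ = -2 ± 4i (complex conjugate pair).
For λ=-2+4i: an eigenvector is (3,-1) - i(2,-1) = (3 - 2i, -1 + i).
A real fundamental pair from Re and Im of e^((-2+4i)t)v: X_1 = e^(-2t)(cos(4t)·(3,-1) + sin(4t)·(2,-1)), X_2 = e^(-2t)(sin(4t)·(3,-1) - cos(4t)·(2,-1)).
General solution: K_1X_1 + K_2X_2.
Applying x_1(0)=1, x_2(0)=1 gives K_1=3, K_2=4.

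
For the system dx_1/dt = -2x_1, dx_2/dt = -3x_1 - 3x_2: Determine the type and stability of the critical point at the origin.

A = [[-2,0],[-3,-3]]; det(A-λI) = λ^2 + 5λ + 6.
λ = -2, -3: both negative.

stable node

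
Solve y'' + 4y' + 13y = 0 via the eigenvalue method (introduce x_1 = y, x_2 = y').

y(t) = C_1e^(-2t)cos(3t) + C_2e^(-2t)sin(3t)

Let x_1 = y, x_2 = y'. Then x_1' = x_2 and x_2' = -13x_1 - 4x_2.
A = [[0,1],[-13,-4]]; det(A-λI) = λ^2 + 4λ + 13.
Eigenvalues λ = -2 ± 3i.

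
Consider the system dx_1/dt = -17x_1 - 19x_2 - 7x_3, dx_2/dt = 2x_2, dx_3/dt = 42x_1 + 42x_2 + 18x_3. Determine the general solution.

Coefficient matrix A = [[-17, -19, -7], [0, 2, 0], [42, 42, 18]].
det(A - λI) = 0 gives eigenvalues λ = -3, 2, 4.
For λ=-3: eigenvector (1,0,-2).
For λ=2: eigenvector (-1,1,0).
For λ=4: eigenvector (-1,0,3).
General solution: C_1e^(-3t)(1,0,-2) + C_2e^(2t)(-1,1,0) + C_3e^(4t)(-1,0,3).

x_1(t) = C_1e^(-3t) - C_2e^(2t) - C_3e^(4t), x_2(t) = C_2e^(2t), x_3(t) = -2C_1e^(-3t) + 3C_3e^(4t)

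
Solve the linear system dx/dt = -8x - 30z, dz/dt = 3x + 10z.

Coefficient matrix A = [[-8, -30], [3, 10]].
Characteristic polynomial det(A - λI) = λ^2 - 2λ + 10 = 0.
Eigenvalues λ = 1 ± 3i (complex conjugate pair).
For λ=1+3i: an eigenvector is (3,-1) - i(1,0) = (3 - i, -1).
A real fundamental pair from Re and Im of e^((1+3i)t)v: X_1 = e^(t)(cos(3t)·(3,-1) + sin(3t)·(1,0)), X_2 = e^(t)(sin(3t)·(3,-1) - cos(3t)·(1,0)).
General solution: K_1X_1 + K_2X_2.

x(t) = K_1e^(t)sin(3t) + 3K_1e^(t)cos(3t) + 3K_2e^(t)sin(3t) - K_2e^(t)cos(3t), z(t) = -K_1e^(t)cos(3t) - K_2e^(t)sin(3t)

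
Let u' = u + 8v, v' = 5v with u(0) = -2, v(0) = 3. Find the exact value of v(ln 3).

729

A = [[1,8],[0,5]]; eigenvalues λ = 1, 5.
Eigenvectors: (1,0) for λ=1, (2,1) for λ=5.
From the initial condition, c_1 = -8, c_2 = 3.
v(ln 3) = (-8)(3^1)(0) + (3)(3^5)(1) = 729.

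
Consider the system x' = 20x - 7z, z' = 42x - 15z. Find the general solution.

Coefficient matrix A = [[20, -7], [42, -15]].
Characteristic polynomial det(A - λI) = λ^2 - 5λ - 6 = 0.
Eigenvalues λ = -1, 6.
For λ=-1: (A-λI) row 1 is [21, -7], so an eigenvector is (-1, -3).
For λ=6: (A-λI) row 1 is [14, -7], so an eigenvector is (-1, -2).
General solution: c_1e^(-t)(-1,-3) + c_2e^(6t)(-1,-2).

x(t) = -c_1e^(-t) - c_2e^(6t), z(t) = -3c_1e^(-t) - 2c_2e^(6t)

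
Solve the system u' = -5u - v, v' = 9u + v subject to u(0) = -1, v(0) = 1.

u(t) = 2te^(-2t) - e^(-2t), v(t) = -6te^(-2t) + e^(-2t)

Coefficient matrix A = [[-5, -1], [9, 1]].
Characteristic polynomial det(A - λI) = λ^2 + 4λ + 4 = 0.
Single eigenvalue λ = -2 with algebraic multiplicity 2.
Eigenvector v = (-1,3); generalized eigenvector w with (A-λI)w=v is (1,-2).
General solution: e^(-2t)[C_1·v + C_2·(t·v + w)].
Applying u(0)=-1, v(0)=1 gives C_1=-1, C_2=-2.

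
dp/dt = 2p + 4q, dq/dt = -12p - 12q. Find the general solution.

p(t) = c_1e^(-6t) - 2c_2e^(-4t), q(t) = -2c_1e^(-6t) + 3c_2e^(-4t)

Coefficient matrix A = [[2, 4], [-12, -12]].
Characteristic polynomial det(A - λI) = λ^2 + 10λ + 24 = 0.
Eigenvalues λ = -6, -4.
For λ=-6: (A-λI) row 1 is [8, 4], so an eigenvector is (1, -2).
For λ=-4: (A-λI) row 1 is [6, 4], so an eigenvector is (-2, 3).
General solution: c_1e^(-6t)(1,-2) + c_2e^(-4t)(-2,3).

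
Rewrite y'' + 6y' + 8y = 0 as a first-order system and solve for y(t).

Let x_1 = y, x_2 = y'. Then x_1' = x_2 and x_2' = -8x_1 - 6x_2.
A = [[0,1],[-8,-6]]; det(A-λI) = λ^2 + 6λ + 8.
Eigenvalues λ = -2, -4 with eigenvectors (1,-2), (1,-4).

y(t) = C_1e^(-2t) + C_2e^(-4t)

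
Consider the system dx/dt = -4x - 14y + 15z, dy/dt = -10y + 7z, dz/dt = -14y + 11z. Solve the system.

Coefficient matrix A = [[-4, -14, 15], [0, -10, 7], [0, -14, 11]].
det(A - λI) = 0 gives eigenvalues λ = -4, 4, -3.
For λ=-4: eigenvector (1,0,0).
For λ=4: eigenvector (2,1,2).
For λ=-3: eigenvector (-1,-1,-1).
General solution: K_1e^(-4t)(1,0,0) + K_2e^(4t)(2,1,2) + K_3e^(-3t)(-1,-1,-1).

x(t) = K_1e^(-4t) + 2K_2e^(4t) - K_3e^(-3t), y(t) = K_2e^(4t) - K_3e^(-3t), z(t) = 2K_2e^(4t) - K_3e^(-3t)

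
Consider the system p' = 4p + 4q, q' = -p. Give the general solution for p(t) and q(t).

Coefficient matrix A = [[4, 4], [-1, 0]].
Characteristic polynomial det(A - λI) = λ^2 - 4λ + 4 = 0.
Single eigenvalue λ = 2 with algebraic multiplicity 2.
Eigenvector v = (2,-1); generalized eigenvector w with (A-λI)w=v is (1,0).
General solution: e^(2t)[C_1·v + C_2·(t·v + w)].

p(t) = 2C_1e^(2t) + 2C_2te^(2t) + C_2e^(2t), q(t) = -C_1e^(2t) - C_2te^(2t)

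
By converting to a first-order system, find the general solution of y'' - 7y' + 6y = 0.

Let x_1 = y, x_2 = y'. Then x_1' = x_2 and x_2' = -6x_1 + 7x_2.
A = [[0,1],[-6,7]]; det(A-λI) = λ^2 - 7λ + 6.
Eigenvalues λ = 6, 1 with eigenvectors (1,6), (1,1).

y(t) = C_1e^(6t) + C_2e^(t)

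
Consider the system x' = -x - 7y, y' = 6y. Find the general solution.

Coefficient matrix A = [[-1, -7], [0, 6]].
Characteristic polynomial det(A - λI) = λ^2 - 5λ - 6 = 0.
Eigenvalues λ = -1, 6.
For λ=-1: (A-λI) row 1 is [0, -7], so an eigenvector is (-1, 0).
For λ=6: (A-λI) row 1 is [-7, -7], so an eigenvector is (1, -1).
General solution: C_1e^(-t)(-1,0) + C_2e^(6t)(1,-1).

x(t) = -C_1e^(-t) + C_2e^(6t), y(t) = -C_2e^(6t)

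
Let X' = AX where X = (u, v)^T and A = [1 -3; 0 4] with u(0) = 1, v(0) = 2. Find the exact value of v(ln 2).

32

A = [[1,-3],[0,4]]; eigenvalues λ = 4, 1.
Eigenvectors: (-1,1) for λ=4, (1,0) for λ=1.
From the initial condition, c_1 = 2, c_2 = 3.
v(ln 2) = (2)(2^4)(1) + (3)(2^1)(0) = 32.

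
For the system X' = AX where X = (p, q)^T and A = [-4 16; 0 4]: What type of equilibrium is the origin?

A = [[-4,16],[0,4]]; det(A-λI) = λ^2 - 16.
λ = -4, 4: opposite signs.

saddle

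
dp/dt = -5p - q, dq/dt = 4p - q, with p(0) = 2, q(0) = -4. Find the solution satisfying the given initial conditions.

Coefficient matrix A = [[-5, -1], [4, -1]].
Characteristic polynomial det(A - λI) = λ^2 + 6λ + 9 = 0.
Single eigenvalue λ = -3 with algebraic multiplicity 2.
Eigenvector v = (-1,2); generalized eigenvector w with (A-λI)w=v is (1,-1).
General solution: e^(-3t)[C_1·v + C_2·(t·v + w)].
Applying p(0)=2, q(0)=-4 gives C_1=-2, C_2=0.

p(t) = 2e^(-3t), q(t) = -4e^(-3t)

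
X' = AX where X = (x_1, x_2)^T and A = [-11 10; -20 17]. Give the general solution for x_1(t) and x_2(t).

x_1(t) = 2C_1e^(3t)sin(2t) - C_1e^(3t)cos(2t) - C_2e^(3t)sin(2t) - 2C_2e^(3t)cos(2t), x_2(t) = 3C_1e^(3t)sin(2t) - C_1e^(3t)cos(2t) - C_2e^(3t)sin(2t) - 3C_2e^(3t)cos(2t)

Coefficient matrix A = [[-11, 10], [-20, 17]].
Characteristic polynomial det(A - λI) = λ^2 - 6λ + 13 = 0.
Eigenvalues λ = 3 ± 2i (complex conjugate pair).
For λ=3+2i: an eigenvector is (-1,-1) - i(2,3) = (-1 - 2i, -1 - 3i).
A real fundamental pair from Re and Im of e^((3+2i)t)v: X_1 = e^(3t)(cos(2t)·(-1,-1) + sin(2t)·(2,3)), X_2 = e^(3t)(sin(2t)·(-1,-1) - cos(2t)·(2,3)).
General solution: C_1X_1 + C_2X_2.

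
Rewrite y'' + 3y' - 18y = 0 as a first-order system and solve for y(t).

y(t) = c_1e^(-6t) + c_2e^(3t)

Let x_1 = y, x_2 = y'. Then x_1' = x_2 and x_2' = 18x_1 - 3x_2.
A = [[0,1],[18,-3]]; det(A-λI) = λ^2 + 3λ - 18.
Eigenvalues λ = -6, 3 with eigenvectors (1,-6), (1,3).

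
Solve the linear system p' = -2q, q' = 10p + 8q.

p(t) = -K_1e^(4t)sin(2t) + K_2e^(4t)cos(2t), q(t) = 2K_1e^(4t)sin(2t) + K_1e^(4t)cos(2t) + K_2e^(4t)sin(2t) - 2K_2e^(4t)cos(2t)

Coefficient matrix A = [[0, -2], [10, 8]].
Characteristic polynomial det(A - λI) = λ^2 - 8λ + 20 = 0.
Eigenvalues λ = 4 ± 2i (complex conjugate pair).
For λ=4+2i: an eigenvector is (0,1) - i(-1,2) = (0 + i, 1 - 2i).
A real fundamental pair from Re and Im of e^((4+2i)t)v: X_1 = e^(4t)(cos(2t)·(0,1) + sin(2t)·(-1,2)), X_2 = e^(4t)(sin(2t)·(0,1) - cos(2t)·(-1,2)).
General solution: K_1X_1 + K_2X_2.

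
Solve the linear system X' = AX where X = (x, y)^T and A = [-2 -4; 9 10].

Coefficient matrix A = [[-2, -4], [9, 10]].
Characteristic polynomial det(A - λI) = λ^2 - 8λ + 16 = 0.
Single eigenvalue λ = 4 with algebraic multiplicity 2.
Eigenvector v = (2,-3); generalized eigenvector w with (A-λI)w=v is (1,-2).
General solution: e^(4t)[C_1·v + C_2·(t·v + w)].

x(t) = 2C_1e^(4t) + 2C_2te^(4t) + C_2e^(4t), y(t) = -3C_1e^(4t) - 3C_2te^(4t) - 2C_2e^(4t)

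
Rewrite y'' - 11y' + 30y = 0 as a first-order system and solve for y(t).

y(t) = c_1e^(6t) + c_2e^(5t)

Let x_1 = y, x_2 = y'. Then x_1' = x_2 and x_2' = -30x_1 + 11x_2.
A = [[0,1],[-30,11]]; det(A-λI) = λ^2 - 11λ + 30.
Eigenvalues λ = 6, 5 with eigenvectors (1,6), (1,5).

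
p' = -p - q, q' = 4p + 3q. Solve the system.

Coefficient matrix A = [[-1, -1], [4, 3]].
Characteristic polynomial det(A - λI) = λ^2 - 2λ + 1 = 0.
Single eigenvalue λ = 1 with algebraic multiplicity 2.
Eigenvector v = (-1,2); generalized eigenvector w with (A-λI)w=v is (0,1).
General solution: e^(t)[C_1·v + C_2·(t·v + w)].

p(t) = -C_1e^(t) - C_2te^(t), q(t) = 2C_1e^(t) + 2C_2te^(t) + C_2e^(t)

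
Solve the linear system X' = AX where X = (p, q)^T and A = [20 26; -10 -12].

p(t) = 2K_1e^(4t)sin(2t) - 3K_1e^(4t)cos(2t) - 3K_2e^(4t)sin(2t) - 2K_2e^(4t)cos(2t), q(t) = -K_1e^(4t)sin(2t) + 2K_1e^(4t)cos(2t) + 2K_2e^(4t)sin(2t) + K_2e^(4t)cos(2t)

Coefficient matrix A = [[20, 26], [-10, -12]].
Characteristic polynomial det(A - λI) = λ^2 - 8λ + 20 = 0.
Eigenvalues λ = 4 ± 2i (complex conjugate pair).
For λ=4+2i: an eigenvector is (-3,2) - i(2,-1) = (-3 - 2i, 2 + i).
A real fundamental pair from Re and Im of e^((4+2i)t)v: X_1 = e^(4t)(cos(2t)·(-3,2) + sin(2t)·(2,-1)), X_2 = e^(4t)(sin(2t)·(-3,2) - cos(2t)·(2,-1)).
General solution: K_1X_1 + K_2X_2.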